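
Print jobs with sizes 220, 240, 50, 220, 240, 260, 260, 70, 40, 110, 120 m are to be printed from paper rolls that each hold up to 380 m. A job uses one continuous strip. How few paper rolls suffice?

Total = 260 + 260 + 240 + 240 + 220 + 220 + 120 + 110 + 70 + 50 + 40 = 1830 m.
Lower bound: ⌈1830/380⌉ = 5 paper rolls.
Also, 6 print jobs each exceed 190 m, and no two of those can share a roll, so at least 6 paper rolls are needed.
A packing using 6 paper rolls:
  roll 1: 260 + 120 = 380
  roll 2: 260 + 110 = 370
  roll 3: 240 + 70 + 50 = 360
  roll 4: 240 + 40 = 280
  roll 5: 220 = 220
  roll 6: 220 = 220
This matches the lower bound, so 6 is optimal.

6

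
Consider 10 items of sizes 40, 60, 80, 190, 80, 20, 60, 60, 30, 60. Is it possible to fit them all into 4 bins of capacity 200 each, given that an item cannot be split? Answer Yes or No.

A valid assignment using 4 bins:
  bin 1: 190 = 190
  bin 2: 80 + 80 + 40 = 200
  bin 3: 60 + 60 + 60 + 20 = 200
  bin 4: 60 + 30 = 90
Every load is within 200, so 4 bins suffice.

Yes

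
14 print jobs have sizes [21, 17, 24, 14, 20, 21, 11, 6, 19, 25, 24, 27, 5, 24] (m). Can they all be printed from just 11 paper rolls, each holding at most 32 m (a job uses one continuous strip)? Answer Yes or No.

Yes

A valid assignment using 10 paper rolls:
  roll 1: 27 + 5 = 32
  roll 2: 25 + 6 = 31
  roll 3: 24 = 24
  roll 4: 24 = 24
  roll 5: 24 = 24
  roll 6: 21 + 11 = 32
  roll 7: 21 = 21
  roll 8: 20 = 20
  roll 9: 19 = 19
  roll 10: 17 + 14 = 31
That uses only 10 ≤ 11, so 11 paper rolls are enough.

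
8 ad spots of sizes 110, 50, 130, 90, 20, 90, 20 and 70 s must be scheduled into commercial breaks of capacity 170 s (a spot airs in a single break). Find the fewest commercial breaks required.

4

Total = 130 + 110 + 90 + 90 + 70 + 50 + 20 + 20 = 580 s.
Lower bound: ⌈580/170⌉ = 4 commercial breaks.
A packing using 4 commercial breaks:
  break 1: 130 + 20 + 20 = 170
  break 2: 110 + 50 = 160
  break 3: 90 + 70 = 160
  break 4: 90 = 90
This matches the lower bound, so 4 is optimal.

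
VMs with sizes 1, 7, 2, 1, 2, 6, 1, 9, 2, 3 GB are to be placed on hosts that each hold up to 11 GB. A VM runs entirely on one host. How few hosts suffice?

Total = 9 + 7 + 6 + 3 + 2 + 2 + 2 + 1 + 1 + 1 = 34 GB.
Lower bound: ⌈34/11⌉ = 4 hosts.
A packing using 4 hosts:
  host 1: 9 + 2 = 11
  host 2: 7 + 3 + 1 = 11
  host 3: 6 + 2 + 2 + 1 = 11
  host 4: 1 = 1
This matches the lower bound, so 4 is optimal.

4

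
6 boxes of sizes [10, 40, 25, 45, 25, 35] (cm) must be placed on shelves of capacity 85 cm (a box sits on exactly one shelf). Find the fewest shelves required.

Total = 45 + 40 + 35 + 25 + 25 + 10 = 180 cm.
Lower bound: ⌈180/85⌉ = 3 shelves.
A packing using 3 shelves:
  shelf 1: 45 + 40 = 85
  shelf 2: 35 + 25 + 25 = 85
  shelf 3: 10 = 10
This matches the lower bound, so 3 is optimal.

3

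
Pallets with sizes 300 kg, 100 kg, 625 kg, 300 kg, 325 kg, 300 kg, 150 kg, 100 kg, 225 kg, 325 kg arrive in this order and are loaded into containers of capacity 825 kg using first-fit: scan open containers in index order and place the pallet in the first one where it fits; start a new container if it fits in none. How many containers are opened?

  300 → container 1 (new)  [load 300/825]
  100 → container 1  [load 400/825]
  625 → container 2 (new)  [load 625/825]
  300 → container 1  [load 700/825]
  325 → container 3 (new)  [load 325/825]
  300 → container 3  [load 625/825]
  150 → container 2  [load 775/825]
  100 → container 1  [load 800/825]
  225 → container 4 (new)  [load 225/825]
  325 → container 4  [load 550/825]
4 containers opened.

4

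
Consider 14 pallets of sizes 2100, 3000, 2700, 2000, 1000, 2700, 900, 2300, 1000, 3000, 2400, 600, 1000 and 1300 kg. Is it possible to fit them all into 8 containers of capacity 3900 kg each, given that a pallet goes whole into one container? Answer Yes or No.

Yes

A valid assignment using 8 containers:
  container 1: 3000 + 900 = 3900
  container 2: 3000 + 600 = 3600
  container 3: 2700 + 1000 = 3700
  container 4: 2700 + 1000 = 3700
  container 5: 2400 + 1300 = 3700
  container 6: 2300 + 1000 = 3300
  container 7: 2100 = 2100
  container 8: 2000 = 2000
Every load is within 3900 kg, so 8 containers suffice.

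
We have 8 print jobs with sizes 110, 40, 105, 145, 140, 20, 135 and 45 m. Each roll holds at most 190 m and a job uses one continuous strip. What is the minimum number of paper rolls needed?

5

Total = 145 + 140 + 135 + 110 + 105 + 45 + 40 + 20 = 740 m.
Lower bound: ⌈740/190⌉ = 4 paper rolls.
Also, 5 print jobs each exceed 95 m, and no two of those can share a roll, so at least 5 paper rolls are needed.
A packing using 5 paper rolls:
  roll 1: 145 + 45 = 190
  roll 2: 140 + 40 = 180
  roll 3: 135 + 20 = 155
  roll 4: 110 = 110
  roll 5: 105 = 105
This matches the lower bound, so 5 is optimal.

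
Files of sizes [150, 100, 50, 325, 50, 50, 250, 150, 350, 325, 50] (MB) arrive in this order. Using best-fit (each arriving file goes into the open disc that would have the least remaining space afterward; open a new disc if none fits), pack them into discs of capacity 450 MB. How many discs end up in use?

  150 → disc 1 (new)  [load 150/450]
  100 → disc 1  [load 250/450]
  50 → disc 1  [load 300/450]
  325 → disc 2 (new)  [load 325/450]
  50 → disc 2  [load 375/450]
  50 → disc 2  [load 425/450]
  250 → disc 3 (new)  [load 250/450]
  150 → disc 1  [load 450/450]
  350 → disc 4 (new)  [load 350/450]
  325 → disc 5 (new)  [load 325/450]
  50 → disc 4  [load 400/450]
5 discs opened.

5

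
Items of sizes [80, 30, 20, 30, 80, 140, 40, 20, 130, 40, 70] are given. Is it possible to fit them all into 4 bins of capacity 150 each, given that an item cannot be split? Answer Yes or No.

No

Total = 680; ⌈680/150⌉ = 5.
At least 5 bins are required, but only 4 are allowed.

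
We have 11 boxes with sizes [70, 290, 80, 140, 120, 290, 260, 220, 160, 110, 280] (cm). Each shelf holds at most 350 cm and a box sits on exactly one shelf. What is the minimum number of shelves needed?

Total = 290 + 290 + 280 + 260 + 220 + 160 + 140 + 120 + 110 + 80 + 70 = 2020 cm.
Lower bound: ⌈2020/350⌉ = 6 shelves.
A packing using 7 shelves:
  shelf 1: 290 = 290
  shelf 2: 290 = 290
  shelf 3: 280 + 70 = 350
  shelf 4: 260 + 80 = 340
  shelf 5: 220 + 120 = 340
  shelf 6: 160 + 140 = 300
  shelf 7: 110 = 110
No arrangement into 6 shelves stays within capacity, so 7 is optimal.

7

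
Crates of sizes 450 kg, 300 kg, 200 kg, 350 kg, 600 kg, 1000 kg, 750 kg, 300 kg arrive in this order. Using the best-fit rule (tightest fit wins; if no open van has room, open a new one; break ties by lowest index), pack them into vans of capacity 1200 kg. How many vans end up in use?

4

  450 → van 1 (new)  [load 450/1200]
  300 → van 1  [load 750/1200]
  200 → van 1  [load 950/1200]
  350 → van 2 (new)  [load 350/1200]
  600 → van 2  [load 950/1200]
  1000 → van 3 (new)  [load 1000/1200]
  750 → van 4 (new)  [load 750/1200]
  300 → van 4  [load 1050/1200]
4 vans opened.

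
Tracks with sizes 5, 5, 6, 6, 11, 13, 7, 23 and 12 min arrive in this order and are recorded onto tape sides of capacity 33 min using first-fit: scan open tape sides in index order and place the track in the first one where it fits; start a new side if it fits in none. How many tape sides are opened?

  5 → side 1 (new)  [load 5/33]
  5 → side 1  [load 10/33]
  6 → side 1  [load 16/33]
  6 → side 1  [load 22/33]
  11 → side 1  [load 33/33]
  13 → side 2 (new)  [load 13/33]
  7 → side 2  [load 20/33]
  23 → side 3 (new)  [load 23/33]
  12 → side 2  [load 32/33]
3 tape sides opened.

3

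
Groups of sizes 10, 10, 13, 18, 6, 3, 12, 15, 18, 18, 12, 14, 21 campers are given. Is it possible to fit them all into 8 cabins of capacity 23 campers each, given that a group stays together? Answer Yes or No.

No

Total = 170 campers; ⌈170/23⌉ = 8.
9 groups each exceed half the capacity and cannot share a cabin, forcing at least 9 cabins.
At least 9 cabins are required, but only 8 are allowed.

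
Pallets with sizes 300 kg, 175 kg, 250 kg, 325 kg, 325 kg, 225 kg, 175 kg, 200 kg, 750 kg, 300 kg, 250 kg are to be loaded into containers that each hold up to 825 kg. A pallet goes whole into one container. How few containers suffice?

Total = 750 + 325 + 325 + 300 + 300 + 250 + 250 + 225 + 200 + 175 + 175 = 3275 kg.
Lower bound: ⌈3275/825⌉ = 4 containers.
A packing using 5 containers:
  container 1: 750 = 750
  container 2: 325 + 325 + 175 = 825
  container 3: 300 + 300 + 225 = 825
  container 4: 250 + 250 + 200 = 700
  container 5: 175 = 175
No arrangement into 4 containers stays within capacity, so 5 is optimal.

5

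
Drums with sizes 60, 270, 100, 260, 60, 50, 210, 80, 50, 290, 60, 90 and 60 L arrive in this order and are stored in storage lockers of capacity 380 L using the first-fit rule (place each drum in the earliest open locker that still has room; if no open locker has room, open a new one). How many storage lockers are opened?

5

  60 → locker 1 (new)  [load 60/380]
  270 → locker 1  [load 330/380]
  100 → locker 2 (new)  [load 100/380]
  260 → locker 2  [load 360/380]
  60 → locker 3 (new)  [load 60/380]
  50 → locker 1  [load 380/380]
  210 → locker 3  [load 270/380]
  80 → locker 3  [load 350/380]
  50 → locker 4 (new)  [load 50/380]
  290 → locker 4  [load 340/380]
  60 → locker 5 (new)  [load 60/380]
  90 → locker 5  [load 150/380]
  60 → locker 5  [load 210/380]
5 storage lockers opened.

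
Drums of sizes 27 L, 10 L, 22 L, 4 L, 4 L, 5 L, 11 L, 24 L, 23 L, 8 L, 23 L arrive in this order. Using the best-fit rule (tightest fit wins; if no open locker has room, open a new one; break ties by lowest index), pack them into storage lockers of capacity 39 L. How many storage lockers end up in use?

5

  27 → locker 1 (new)  [load 27/39]
  10 → locker 1  [load 37/39]
  22 → locker 2 (new)  [load 22/39]
  4 → locker 2  [load 26/39]
  4 → locker 2  [load 30/39]
  5 → locker 2  [load 35/39]
  11 → locker 3 (new)  [load 11/39]
  24 → locker 3  [load 35/39]
  23 → locker 4 (new)  [load 23/39]
  8 → locker 4  [load 31/39]
  23 → locker 5 (new)  [load 23/39]
5 storage lockers opened.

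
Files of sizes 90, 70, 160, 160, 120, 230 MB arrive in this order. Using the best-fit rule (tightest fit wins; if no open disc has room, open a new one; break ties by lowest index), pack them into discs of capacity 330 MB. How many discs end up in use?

  90 → disc 1 (new)  [load 90/330]
  70 → disc 1  [load 160/330]
  160 → disc 1  [load 320/330]
  160 → disc 2 (new)  [load 160/330]
  120 → disc 2  [load 280/330]
  230 → disc 3 (new)  [load 230/330]
3 discs opened.

3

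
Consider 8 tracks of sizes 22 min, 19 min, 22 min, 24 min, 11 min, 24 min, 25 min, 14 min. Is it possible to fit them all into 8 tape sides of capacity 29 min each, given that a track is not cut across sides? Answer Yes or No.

Yes

A valid assignment using 7 tape sides:
  side 1: 25 = 25
  side 2: 24 = 24
  side 3: 24 = 24
  side 4: 22 = 22
  side 5: 22 = 22
  side 6: 19 = 19
  side 7: 14 + 11 = 25
That uses only 7 ≤ 8, so 8 tape sides are enough.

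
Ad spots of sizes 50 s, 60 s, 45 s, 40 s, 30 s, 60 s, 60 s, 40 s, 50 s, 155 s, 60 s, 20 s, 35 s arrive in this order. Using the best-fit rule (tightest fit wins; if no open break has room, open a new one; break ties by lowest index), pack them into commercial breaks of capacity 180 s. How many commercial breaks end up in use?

5

  50 → break 1 (new)  [load 50/180]
  60 → break 1  [load 110/180]
  45 → break 1  [load 155/180]
  40 → break 2 (new)  [load 40/180]
  30 → break 2  [load 70/180]
  60 → break 2  [load 130/180]
  60 → break 3 (new)  [load 60/180]
  40 → break 2  [load 170/180]
  50 → break 3  [load 110/180]
  155 → break 4 (new)  [load 155/180]
  60 → break 3  [load 170/180]
  20 → break 1  [load 175/180]
  35 → break 5 (new)  [load 35/180]
5 commercial breaks opened.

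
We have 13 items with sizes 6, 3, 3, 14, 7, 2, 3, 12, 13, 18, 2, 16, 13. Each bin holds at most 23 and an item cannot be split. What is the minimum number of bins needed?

6

Total = 18 + 16 + 14 + 13 + 13 + 12 + 7 + 6 + 3 + 3 + 3 + 2 + 2 = 112.
Lower bound: ⌈112/23⌉ = 5 bins.
Also, 6 items each exceed 23/2, and no two of those can share a bin, so at least 6 bins are needed.
A packing using 6 bins:
  bin 1: 18 + 3 + 2 = 23
  bin 2: 16 + 7 = 23
  bin 3: 14 + 6 + 3 = 23
  bin 4: 13 + 3 + 2 = 18
  bin 5: 13 = 13
  bin 6: 12 = 12
This matches the lower bound, so 6 is optimal.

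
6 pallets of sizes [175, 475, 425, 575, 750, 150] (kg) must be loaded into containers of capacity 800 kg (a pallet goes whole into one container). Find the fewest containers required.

4

Total = 750 + 575 + 475 + 425 + 175 + 150 = 2550 kg.
Lower bound: ⌈2550/800⌉ = 4 containers.
A packing using 4 containers:
  container 1: 750 = 750
  container 2: 575 + 175 = 750
  container 3: 475 + 150 = 625
  container 4: 425 = 425
This matches the lower bound, so 4 is optimal.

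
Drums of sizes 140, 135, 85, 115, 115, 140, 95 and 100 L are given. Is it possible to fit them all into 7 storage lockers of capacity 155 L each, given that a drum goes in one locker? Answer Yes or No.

Total = 925 L; ⌈925/155⌉ = 6.
8 drums each exceed half the capacity and cannot share a locker, forcing at least 8 storage lockers.
At least 8 storage lockers are required, but only 7 are allowed.

No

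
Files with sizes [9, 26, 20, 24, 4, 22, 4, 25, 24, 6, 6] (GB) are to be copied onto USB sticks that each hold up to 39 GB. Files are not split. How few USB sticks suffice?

6

Total = 26 + 25 + 24 + 24 + 22 + 20 + 9 + 6 + 6 + 4 + 4 = 170 GB.
Lower bound: ⌈170/39⌉ = 5 USB sticks.
Also, 6 files each exceed 39/2 GB, and no two of those can share a USB stick, so at least 6 USB sticks are needed.
A packing using 6 USB sticks:
  USB stick 1: 26 + 9 + 4 = 39
  USB stick 2: 25 + 6 + 6 = 37
  USB stick 3: 24 + 4 = 28
  USB stick 4: 24 = 24
  USB stick 5: 22 = 22
  USB stick 6: 20 = 20
This matches the lower bound, so 6 is optimal.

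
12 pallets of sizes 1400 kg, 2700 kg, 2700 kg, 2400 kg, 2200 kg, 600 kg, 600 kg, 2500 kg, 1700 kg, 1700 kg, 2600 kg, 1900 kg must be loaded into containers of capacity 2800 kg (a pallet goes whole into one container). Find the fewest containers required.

10

Total = 2700 + 2700 + 2600 + 2500 + 2400 + 2200 + 1900 + 1700 + 1700 + 1400 + 600 + 600 = 23000 kg.
Lower bound: ⌈23000/2800⌉ = 9 containers.
A packing using 10 containers:
  container 1: 2700 = 2700
  container 2: 2700 = 2700
  container 3: 2600 = 2600
  container 4: 2500 = 2500
  container 5: 2400 = 2400
  container 6: 2200 + 600 = 2800
  container 7: 1900 + 600 = 2500
  container 8: 1700 = 1700
  container 9: 1700 = 1700
  container 10: 1400 = 1400
No arrangement into 9 containers stays within capacity, so 10 is optimal.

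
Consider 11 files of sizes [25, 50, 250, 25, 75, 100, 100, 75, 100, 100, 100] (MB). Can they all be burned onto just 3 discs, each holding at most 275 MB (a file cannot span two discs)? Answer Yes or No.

No

Total = 1000 MB; ⌈1000/275⌉ = 4.
At least 4 discs are required, but only 3 are allowed.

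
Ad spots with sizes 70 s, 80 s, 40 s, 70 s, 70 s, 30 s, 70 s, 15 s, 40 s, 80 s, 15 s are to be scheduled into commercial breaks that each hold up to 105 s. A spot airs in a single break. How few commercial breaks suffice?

Total = 80 + 80 + 70 + 70 + 70 + 70 + 40 + 40 + 30 + 15 + 15 = 580 s.
Lower bound: ⌈580/105⌉ = 6 commercial breaks.
A packing using 7 commercial breaks:
  break 1: 80 + 15 = 95
  break 2: 80 + 15 = 95
  break 3: 70 + 30 = 100
  break 4: 70 = 70
  break 5: 70 = 70
  break 6: 70 = 70
  break 7: 40 + 40 = 80
No arrangement into 6 commercial breaks stays within capacity, so 7 is optimal.

7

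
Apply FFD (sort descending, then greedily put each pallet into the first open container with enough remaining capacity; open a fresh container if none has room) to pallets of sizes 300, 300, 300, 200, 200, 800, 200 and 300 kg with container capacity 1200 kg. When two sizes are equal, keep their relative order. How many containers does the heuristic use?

Sorted descending: 800, 300, 300, 300, 300, 200, 200, 200.
  800 → container 1 (new)  [load 800/1200]
  300 → container 1  [load 1100/1200]
  300 → container 2 (new)  [load 300/1200]
  300 → container 2  [load 600/1200]
  300 → container 2  [load 900/1200]
  200 → container 2  [load 1100/1200]
  200 → container 3 (new)  [load 200/1200]
  200 → container 3  [load 400/1200]
3 containers opened.

3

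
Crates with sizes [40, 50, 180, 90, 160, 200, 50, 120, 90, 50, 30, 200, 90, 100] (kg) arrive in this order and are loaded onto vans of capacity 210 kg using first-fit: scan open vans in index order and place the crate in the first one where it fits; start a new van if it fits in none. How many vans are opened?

8

  40 → van 1 (new)  [load 40/210]
  50 → van 1  [load 90/210]
  180 → van 2 (new)  [load 180/210]
  90 → van 1  [load 180/210]
  160 → van 3 (new)  [load 160/210]
  200 → van 4 (new)  [load 200/210]
  50 → van 3  [load 210/210]
  120 → van 5 (new)  [load 120/210]
  90 → van 5  [load 210/210]
  50 → van 6 (new)  [load 50/210]
  30 → van 1  [load 210/210]
  200 → van 7 (new)  [load 200/210]
  90 → van 6  [load 140/210]
  100 → van 8 (new)  [load 100/210]
8 vans opened.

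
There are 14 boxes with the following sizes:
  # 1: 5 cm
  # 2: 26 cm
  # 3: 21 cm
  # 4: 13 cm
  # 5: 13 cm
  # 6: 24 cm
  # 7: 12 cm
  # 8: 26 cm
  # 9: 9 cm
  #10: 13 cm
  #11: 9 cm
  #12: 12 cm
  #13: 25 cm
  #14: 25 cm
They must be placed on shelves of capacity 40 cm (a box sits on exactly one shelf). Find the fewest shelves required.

Total = 26 + 26 + 25 + 25 + 24 + 21 + 13 + 13 + 13 + 12 + 12 + 9 + 9 + 5 = 233 cm.
Lower bound: ⌈233/40⌉ = 6 shelves.
A packing using 7 shelves:
  shelf 1: 26 + 13 = 39
  shelf 2: 26 + 13 = 39
  shelf 3: 25 + 13 = 38
  shelf 4: 25 + 12 = 37
  shelf 5: 24 + 12 = 36
  shelf 6: 21 + 9 + 9 = 39
  shelf 7: 5 = 5
No arrangement into 6 shelves stays within capacity, so 7 is optimal.

7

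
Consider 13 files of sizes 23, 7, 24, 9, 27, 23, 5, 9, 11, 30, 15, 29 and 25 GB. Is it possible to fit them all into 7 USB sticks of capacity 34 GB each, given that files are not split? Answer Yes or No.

Total = 237 GB; ⌈237/34⌉ = 7.
The bound of 7 does not rule out 7, but exhaustive search shows no assignment into 7 USB sticks of capacity 34 GB exists — the minimum is 8.

No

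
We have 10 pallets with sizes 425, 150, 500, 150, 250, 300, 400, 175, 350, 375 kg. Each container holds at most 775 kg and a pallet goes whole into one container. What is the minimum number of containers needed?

Total = 500 + 425 + 400 + 375 + 350 + 300 + 250 + 175 + 150 + 150 = 3075 kg.
Lower bound: ⌈3075/775⌉ = 4 containers.
A packing using 4 containers:
  container 1: 500 + 250 = 750
  container 2: 425 + 350 = 775
  container 3: 400 + 375 = 775
  container 4: 300 + 175 + 150 + 150 = 775
This matches the lower bound, so 4 is optimal.

4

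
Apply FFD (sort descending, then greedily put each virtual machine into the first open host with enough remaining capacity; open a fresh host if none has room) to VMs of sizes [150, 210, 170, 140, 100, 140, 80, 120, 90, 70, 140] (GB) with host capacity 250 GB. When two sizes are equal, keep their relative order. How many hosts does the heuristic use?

7

Sorted descending: 210, 170, 150, 140, 140, 140, 120, 100, 90, 80, 70.
  210 → host 1 (new)  [load 210/250]
  170 → host 2 (new)  [load 170/250]
  150 → host 3 (new)  [load 150/250]
  140 → host 4 (new)  [load 140/250]
  140 → host 5 (new)  [load 140/250]
  140 → host 6 (new)  [load 140/250]
  120 → host 7 (new)  [load 120/250]
  100 → host 3  [load 250/250]
  90 → host 4  [load 230/250]
  80 → host 2  [load 250/250]
  70 → host 5  [load 210/250]
7 hosts opened.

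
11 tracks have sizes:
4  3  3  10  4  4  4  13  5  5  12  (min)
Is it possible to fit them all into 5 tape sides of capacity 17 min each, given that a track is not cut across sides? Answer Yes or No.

Yes

A valid assignment using 4 tape sides:
  side 1: 13 + 4 = 17
  side 2: 12 + 5 = 17
  side 3: 10 + 4 + 3 = 17
  side 4: 5 + 4 + 4 + 3 = 16
That uses only 4 ≤ 5, so 5 tape sides are enough.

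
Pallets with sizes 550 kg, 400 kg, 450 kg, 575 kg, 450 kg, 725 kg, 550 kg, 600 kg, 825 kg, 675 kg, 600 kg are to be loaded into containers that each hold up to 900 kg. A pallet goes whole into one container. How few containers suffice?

Total = 825 + 725 + 675 + 600 + 600 + 575 + 550 + 550 + 450 + 450 + 400 = 6400 kg.
Lower bound: ⌈6400/900⌉ = 8 containers.
A packing using 10 containers:
  container 1: 825 = 825
  container 2: 725 = 725
  container 3: 675 = 675
  container 4: 600 = 600
  container 5: 600 = 600
  container 6: 575 = 575
  container 7: 550 = 550
  container 8: 550 = 550
  container 9: 450 + 450 = 900
  container 10: 400 = 400
No arrangement into 9 containers stays within capacity, so 10 is optimal.

10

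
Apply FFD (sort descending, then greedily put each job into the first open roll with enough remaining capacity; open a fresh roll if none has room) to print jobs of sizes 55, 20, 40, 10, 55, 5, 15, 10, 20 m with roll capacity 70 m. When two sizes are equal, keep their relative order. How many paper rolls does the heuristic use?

4

Sorted descending: 55, 55, 40, 20, 20, 15, 10, 10, 5.
  55 → roll 1 (new)  [load 55/70]
  55 → roll 2 (new)  [load 55/70]
  40 → roll 3 (new)  [load 40/70]
  20 → roll 3  [load 60/70]
  20 → roll 4 (new)  [load 20/70]
  15 → roll 1  [load 70/70]
  10 → roll 2  [load 65/70]
  10 → roll 3  [load 70/70]
  5 → roll 2  [load 70/70]
4 paper rolls opened.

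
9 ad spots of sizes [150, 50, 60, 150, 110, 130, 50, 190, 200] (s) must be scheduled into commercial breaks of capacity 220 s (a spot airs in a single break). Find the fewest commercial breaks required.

6

Total = 200 + 190 + 150 + 150 + 130 + 110 + 60 + 50 + 50 = 1090 s.
Lower bound: ⌈1090/220⌉ = 5 commercial breaks.
A packing using 6 commercial breaks:
  break 1: 200 = 200
  break 2: 190 = 190
  break 3: 150 + 60 = 210
  break 4: 150 + 50 = 200
  break 5: 130 + 50 = 180
  break 6: 110 = 110
No arrangement into 5 commercial breaks stays within capacity, so 6 is optimal.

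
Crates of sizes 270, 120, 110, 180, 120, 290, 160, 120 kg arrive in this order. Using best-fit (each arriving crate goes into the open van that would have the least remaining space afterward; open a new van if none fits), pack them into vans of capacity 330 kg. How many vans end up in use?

5

  270 → van 1 (new)  [load 270/330]
  120 → van 2 (new)  [load 120/330]
  110 → van 2  [load 230/330]
  180 → van 3 (new)  [load 180/330]
  120 → van 3  [load 300/330]
  290 → van 4 (new)  [load 290/330]
  160 → van 5 (new)  [load 160/330]
  120 → van 5  [load 280/330]
5 vans opened.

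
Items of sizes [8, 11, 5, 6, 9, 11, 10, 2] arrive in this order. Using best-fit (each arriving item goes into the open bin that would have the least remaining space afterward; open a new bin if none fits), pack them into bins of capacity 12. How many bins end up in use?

  8 → bin 1 (new)  [load 8/12]
  11 → bin 2 (new)  [load 11/12]
  5 → bin 3 (new)  [load 5/12]
  6 → bin 3  [load 11/12]
  9 → bin 4 (new)  [load 9/12]
  11 → bin 5 (new)  [load 11/12]
  10 → bin 6 (new)  [load 10/12]
  2 → bin 6  [load 12/12]
6 bins opened.

6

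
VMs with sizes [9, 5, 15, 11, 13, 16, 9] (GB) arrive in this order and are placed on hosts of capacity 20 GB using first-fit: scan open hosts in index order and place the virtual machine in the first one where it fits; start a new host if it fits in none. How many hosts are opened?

5

  9 → host 1 (new)  [load 9/20]
  5 → host 1  [load 14/20]
  15 → host 2 (new)  [load 15/20]
  11 → host 3 (new)  [load 11/20]
  13 → host 4 (new)  [load 13/20]
  16 → host 5 (new)  [load 16/20]
  9 → host 3  [load 20/20]
5 hosts opened.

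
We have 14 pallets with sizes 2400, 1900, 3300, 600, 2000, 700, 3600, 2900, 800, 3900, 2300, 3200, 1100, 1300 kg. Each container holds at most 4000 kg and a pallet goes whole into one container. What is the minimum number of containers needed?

8

Total = 3900 + 3600 + 3300 + 3200 + 2900 + 2400 + 2300 + 2000 + 1900 + 1300 + 1100 + 800 + 700 + 600 = 30000 kg.
Lower bound: ⌈30000/4000⌉ = 8 containers.
A packing using 8 containers:
  container 1: 3900 = 3900
  container 2: 3600 = 3600
  container 3: 3300 + 700 = 4000
  container 4: 3200 + 800 = 4000
  container 5: 2900 + 1100 = 4000
  container 6: 2400 + 1300 = 3700
  container 7: 2300 + 600 = 2900
  container 8: 2000 + 1900 = 3900
This matches the lower bound, so 8 is optimal.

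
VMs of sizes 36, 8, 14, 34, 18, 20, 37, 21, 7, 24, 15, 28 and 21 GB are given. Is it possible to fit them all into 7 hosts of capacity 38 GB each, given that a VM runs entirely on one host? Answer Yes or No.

Total = 283 GB; ⌈283/38⌉ = 8.
At least 8 hosts are required, but only 7 are allowed.

No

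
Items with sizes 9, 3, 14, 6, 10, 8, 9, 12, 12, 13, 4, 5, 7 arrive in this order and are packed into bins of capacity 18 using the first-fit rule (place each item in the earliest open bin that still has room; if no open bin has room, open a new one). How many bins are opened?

  9 → bin 1 (new)  [load 9/18]
  3 → bin 1  [load 12/18]
  14 → bin 2 (new)  [load 14/18]
  6 → bin 1  [load 18/18]
  10 → bin 3 (new)  [load 10/18]
  8 → bin 3  [load 18/18]
  9 → bin 4 (new)  [load 9/18]
  12 → bin 5 (new)  [load 12/18]
  12 → bin 6 (new)  [load 12/18]
  13 → bin 7 (new)  [load 13/18]
  4 → bin 2  [load 18/18]
  5 → bin 4  [load 14/18]
  7 → bin 8 (new)  [load 7/18]
8 bins opened.

8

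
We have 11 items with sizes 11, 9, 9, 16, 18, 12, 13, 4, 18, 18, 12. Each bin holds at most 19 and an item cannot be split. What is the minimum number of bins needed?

9

Total = 18 + 18 + 18 + 16 + 13 + 12 + 12 + 11 + 9 + 9 + 4 = 140.
Lower bound: ⌈140/19⌉ = 8 bins.
A packing using 9 bins:
  bin 1: 18 = 18
  bin 2: 18 = 18
  bin 3: 18 = 18
  bin 4: 16 = 16
  bin 5: 13 + 4 = 17
  bin 6: 12 = 12
  bin 7: 12 = 12
  bin 8: 11 = 11
  bin 9: 9 + 9 = 18
No arrangement into 8 bins stays within capacity, so 9 is optimal.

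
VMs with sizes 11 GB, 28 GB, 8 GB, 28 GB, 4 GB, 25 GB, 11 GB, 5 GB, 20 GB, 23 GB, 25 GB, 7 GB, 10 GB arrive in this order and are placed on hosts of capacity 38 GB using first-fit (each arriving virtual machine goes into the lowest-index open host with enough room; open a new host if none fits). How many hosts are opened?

7

  11 → host 1 (new)  [load 11/38]
  28 → host 2 (new)  [load 28/38]
  8 → host 1  [load 19/38]
  28 → host 3 (new)  [load 28/38]
  4 → host 1  [load 23/38]
  25 → host 4 (new)  [load 25/38]
  11 → host 1  [load 34/38]
  5 → host 2  [load 33/38]
  20 → host 5 (new)  [load 20/38]
  23 → host 6 (new)  [load 23/38]
  25 → host 7 (new)  [load 25/38]
  7 → host 3  [load 35/38]
  10 → host 4  [load 35/38]
7 hosts opened.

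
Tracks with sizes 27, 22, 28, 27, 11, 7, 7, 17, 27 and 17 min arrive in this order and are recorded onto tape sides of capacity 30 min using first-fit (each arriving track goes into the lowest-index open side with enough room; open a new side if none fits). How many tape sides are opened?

  27 → side 1 (new)  [load 27/30]
  22 → side 2 (new)  [load 22/30]
  28 → side 3 (new)  [load 28/30]
  27 → side 4 (new)  [load 27/30]
  11 → side 5 (new)  [load 11/30]
  7 → side 2  [load 29/30]
  7 → side 5  [load 18/30]
  17 → side 6 (new)  [load 17/30]
  27 → side 7 (new)  [load 27/30]
  17 → side 8 (new)  [load 17/30]
8 tape sides opened.

8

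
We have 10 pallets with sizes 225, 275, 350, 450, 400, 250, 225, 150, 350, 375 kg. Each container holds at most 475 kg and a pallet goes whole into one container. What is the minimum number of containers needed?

Total = 450 + 400 + 375 + 350 + 350 + 275 + 250 + 225 + 225 + 150 = 3050 kg.
Lower bound: ⌈3050/475⌉ = 7 containers.
A packing using 8 containers:
  container 1: 450 = 450
  container 2: 400 = 400
  container 3: 375 = 375
  container 4: 350 = 350
  container 5: 350 = 350
  container 6: 275 + 150 = 425
  container 7: 250 + 225 = 475
  container 8: 225 = 225
No arrangement into 7 containers stays within capacity, so 8 is optimal.

8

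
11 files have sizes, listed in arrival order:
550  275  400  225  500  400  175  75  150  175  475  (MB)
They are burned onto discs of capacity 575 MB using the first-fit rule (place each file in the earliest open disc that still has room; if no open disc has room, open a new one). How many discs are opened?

  550 → disc 1 (new)  [load 550/575]
  275 → disc 2 (new)  [load 275/575]
  400 → disc 3 (new)  [load 400/575]
  225 → disc 2  [load 500/575]
  500 → disc 4 (new)  [load 500/575]
  400 → disc 5 (new)  [load 400/575]
  175 → disc 3  [load 575/575]
  75 → disc 2  [load 575/575]
  150 → disc 5  [load 550/575]
  175 → disc 6 (new)  [load 175/575]
  475 → disc 7 (new)  [load 475/575]
7 discs opened.

7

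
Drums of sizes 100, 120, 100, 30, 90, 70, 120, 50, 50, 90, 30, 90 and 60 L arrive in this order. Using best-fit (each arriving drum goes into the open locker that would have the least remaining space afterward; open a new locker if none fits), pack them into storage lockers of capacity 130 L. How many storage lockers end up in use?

  100 → locker 1 (new)  [load 100/130]
  120 → locker 2 (new)  [load 120/130]
  100 → locker 3 (new)  [load 100/130]
  30 → locker 1  [load 130/130]
  90 → locker 4 (new)  [load 90/130]
  70 → locker 5 (new)  [load 70/130]
  120 → locker 6 (new)  [load 120/130]
  50 → locker 5  [load 120/130]
  50 → locker 7 (new)  [load 50/130]
  90 → locker 8 (new)  [load 90/130]
  30 → locker 3  [load 130/130]
  90 → locker 9 (new)  [load 90/130]
  60 → locker 7  [load 110/130]
9 storage lockers opened.

9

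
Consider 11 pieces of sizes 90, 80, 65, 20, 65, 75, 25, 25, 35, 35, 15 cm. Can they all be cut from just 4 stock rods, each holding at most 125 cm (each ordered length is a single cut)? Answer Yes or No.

No

Total = 530 cm; ⌈530/125⌉ = 5.
At least 5 stock rods are required, but only 4 are allowed.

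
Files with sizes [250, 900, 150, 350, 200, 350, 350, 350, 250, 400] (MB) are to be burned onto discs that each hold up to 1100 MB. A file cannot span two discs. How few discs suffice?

Total = 900 + 400 + 350 + 350 + 350 + 350 + 250 + 250 + 200 + 150 = 3550 MB.
Lower bound: ⌈3550/1100⌉ = 4 discs.
A packing using 4 discs:
  disc 1: 900 + 200 = 1100
  disc 2: 400 + 350 + 350 = 1100
  disc 3: 350 + 350 + 250 + 150 = 1100
  disc 4: 250 = 250
This matches the lower bound, so 4 is optimal.

4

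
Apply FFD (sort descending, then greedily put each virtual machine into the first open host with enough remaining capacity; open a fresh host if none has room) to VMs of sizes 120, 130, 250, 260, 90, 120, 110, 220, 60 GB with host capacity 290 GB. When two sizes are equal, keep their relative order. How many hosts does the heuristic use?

Sorted descending: 260, 250, 220, 130, 120, 120, 110, 90, 60.
  260 → host 1 (new)  [load 260/290]
  250 → host 2 (new)  [load 250/290]
  220 → host 3 (new)  [load 220/290]
  130 → host 4 (new)  [load 130/290]
  120 → host 4  [load 250/290]
  120 → host 5 (new)  [load 120/290]
  110 → host 5  [load 230/290]
  90 → host 6 (new)  [load 90/290]
  60 → host 3  [load 280/290]
6 hosts opened.

6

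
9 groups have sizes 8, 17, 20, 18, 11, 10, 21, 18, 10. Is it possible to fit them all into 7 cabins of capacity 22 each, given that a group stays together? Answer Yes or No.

A valid assignment using 7 cabins:
  cabin 1: 21 = 21
  cabin 2: 20 = 20
  cabin 3: 18 = 18
  cabin 4: 18 = 18
  cabin 5: 17 = 17
  cabin 6: 11 + 10 = 21
  cabin 7: 10 + 8 = 18
Every load is within 22, so 7 cabins suffice.

Yes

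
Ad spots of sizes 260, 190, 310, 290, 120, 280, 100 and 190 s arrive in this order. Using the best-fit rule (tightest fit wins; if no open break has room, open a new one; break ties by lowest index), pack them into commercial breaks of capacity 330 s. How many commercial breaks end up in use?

6

  260 → break 1 (new)  [load 260/330]
  190 → break 2 (new)  [load 190/330]
  310 → break 3 (new)  [load 310/330]
  290 → break 4 (new)  [load 290/330]
  120 → break 2  [load 310/330]
  280 → break 5 (new)  [load 280/330]
  100 → break 6 (new)  [load 100/330]
  190 → break 6  [load 290/330]
6 commercial breaks opened.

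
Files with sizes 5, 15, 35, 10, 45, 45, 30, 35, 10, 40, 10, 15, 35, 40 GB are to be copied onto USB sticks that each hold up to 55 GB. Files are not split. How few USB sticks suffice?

8

Total = 45 + 45 + 40 + 40 + 35 + 35 + 35 + 30 + 15 + 15 + 10 + 10 + 10 + 5 = 370 GB.
Lower bound: ⌈370/55⌉ = 7 USB sticks.
Also, 8 files each exceed 55/2 GB, and no two of those can share a USB stick, so at least 8 USB sticks are needed.
A packing using 8 USB sticks:
  USB stick 1: 45 + 10 = 55
  USB stick 2: 45 + 10 = 55
  USB stick 3: 40 + 15 = 55
  USB stick 4: 40 + 15 = 55
  USB stick 5: 35 + 10 + 5 = 50
  USB stick 6: 35 = 35
  USB stick 7: 35 = 35
  USB stick 8: 30 = 30
This matches the lower bound, so 8 is optimal.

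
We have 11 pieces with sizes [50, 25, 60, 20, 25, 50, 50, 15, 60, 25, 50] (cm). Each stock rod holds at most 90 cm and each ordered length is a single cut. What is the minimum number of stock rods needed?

6

Total = 60 + 60 + 50 + 50 + 50 + 50 + 25 + 25 + 25 + 20 + 15 = 430 cm.
Lower bound: ⌈430/90⌉ = 5 stock rods.
Also, 6 pieces each exceed 45 cm, and no two of those can share a stock rod, so at least 6 stock rods are needed.
A packing using 6 stock rods:
  stock rod 1: 60 + 25 = 85
  stock rod 2: 60 + 25 = 85
  stock rod 3: 50 + 25 + 15 = 90
  stock rod 4: 50 + 20 = 70
  stock rod 5: 50 = 50
  stock rod 6: 50 = 50
This matches the lower bound, so 6 is optimal.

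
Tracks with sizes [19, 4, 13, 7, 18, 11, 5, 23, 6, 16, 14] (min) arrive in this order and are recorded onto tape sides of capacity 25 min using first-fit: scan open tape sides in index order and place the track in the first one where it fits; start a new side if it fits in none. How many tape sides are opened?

  19 → side 1 (new)  [load 19/25]
  4 → side 1  [load 23/25]
  13 → side 2 (new)  [load 13/25]
  7 → side 2  [load 20/25]
  18 → side 3 (new)  [load 18/25]
  11 → side 4 (new)  [load 11/25]
  5 → side 2  [load 25/25]
  23 → side 5 (new)  [load 23/25]
  6 → side 3  [load 24/25]
  16 → side 6 (new)  [load 16/25]
  14 → side 4  [load 25/25]
6 tape sides opened.

6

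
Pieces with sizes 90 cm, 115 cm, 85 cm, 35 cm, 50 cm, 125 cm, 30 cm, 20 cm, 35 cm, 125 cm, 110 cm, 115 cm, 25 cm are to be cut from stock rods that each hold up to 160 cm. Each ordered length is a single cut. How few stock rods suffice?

7

Total = 125 + 125 + 115 + 115 + 110 + 90 + 85 + 50 + 35 + 35 + 30 + 25 + 20 = 960 cm.
Lower bound: ⌈960/160⌉ = 6 stock rods.
Also, 7 pieces each exceed 80 cm, and no two of those can share a stock rod, so at least 7 stock rods are needed.
A packing using 7 stock rods:
  stock rod 1: 125 + 35 = 160
  stock rod 2: 125 + 35 = 160
  stock rod 3: 115 + 30 = 145
  stock rod 4: 115 + 25 + 20 = 160
  stock rod 5: 110 + 50 = 160
  stock rod 6: 90 = 90
  stock rod 7: 85 = 85
This matches the lower bound, so 7 is optimal.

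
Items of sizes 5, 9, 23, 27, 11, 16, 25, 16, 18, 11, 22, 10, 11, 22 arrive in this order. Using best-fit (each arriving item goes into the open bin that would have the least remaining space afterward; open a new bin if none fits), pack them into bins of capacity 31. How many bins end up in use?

9

  5 → bin 1 (new)  [load 5/31]
  9 → bin 1  [load 14/31]
  23 → bin 2 (new)  [load 23/31]
  27 → bin 3 (new)  [load 27/31]
  11 → bin 1  [load 25/31]
  16 → bin 4 (new)  [load 16/31]
  25 → bin 5 (new)  [load 25/31]
  16 → bin 6 (new)  [load 16/31]
  18 → bin 7 (new)  [load 18/31]
  11 → bin 7  [load 29/31]
  22 → bin 8 (new)  [load 22/31]
  10 → bin 4  [load 26/31]
  11 → bin 6  [load 27/31]
  22 → bin 9 (new)  [load 22/31]
9 bins opened.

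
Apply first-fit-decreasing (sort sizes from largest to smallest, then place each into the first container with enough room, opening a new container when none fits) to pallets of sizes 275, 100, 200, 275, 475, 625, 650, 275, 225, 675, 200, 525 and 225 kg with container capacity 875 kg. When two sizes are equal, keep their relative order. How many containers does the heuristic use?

Sorted descending: 675, 650, 625, 525, 475, 275, 275, 275, 225, 225, 200, 200, 100.
  675 → container 1 (new)  [load 675/875]
  650 → container 2 (new)  [load 650/875]
  625 → container 3 (new)  [load 625/875]
  525 → container 4 (new)  [load 525/875]
  475 → container 5 (new)  [load 475/875]
  275 → container 4  [load 800/875]
  275 → container 5  [load 750/875]
  275 → container 6 (new)  [load 275/875]
  225 → container 2  [load 875/875]
  225 → container 3  [load 850/875]
  200 → container 1  [load 875/875]
  200 → container 6  [load 475/875]
  100 → container 5  [load 850/875]
6 containers opened.

6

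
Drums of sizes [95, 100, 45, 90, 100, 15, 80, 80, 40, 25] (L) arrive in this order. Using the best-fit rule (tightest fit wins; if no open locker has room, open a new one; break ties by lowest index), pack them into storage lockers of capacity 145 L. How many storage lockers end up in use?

6

  95 → locker 1 (new)  [load 95/145]
  100 → locker 2 (new)  [load 100/145]
  45 → locker 2  [load 145/145]
  90 → locker 3 (new)  [load 90/145]
  100 → locker 4 (new)  [load 100/145]
  15 → locker 4  [load 115/145]
  80 → locker 5 (new)  [load 80/145]
  80 → locker 6 (new)  [load 80/145]
  40 → locker 1  [load 135/145]
  25 → locker 4  [load 140/145]
6 storage lockers opened.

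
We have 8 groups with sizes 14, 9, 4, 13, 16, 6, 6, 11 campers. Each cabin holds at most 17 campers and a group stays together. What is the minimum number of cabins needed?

Total = 16 + 14 + 13 + 11 + 9 + 6 + 6 + 4 = 79 campers.
Lower bound: ⌈79/17⌉ = 5 cabins.
A packing using 5 cabins:
  cabin 1: 16 = 16
  cabin 2: 14 = 14
  cabin 3: 13 + 4 = 17
  cabin 4: 11 + 6 = 17
  cabin 5: 9 + 6 = 15
This matches the lower bound, so 5 is optimal.

5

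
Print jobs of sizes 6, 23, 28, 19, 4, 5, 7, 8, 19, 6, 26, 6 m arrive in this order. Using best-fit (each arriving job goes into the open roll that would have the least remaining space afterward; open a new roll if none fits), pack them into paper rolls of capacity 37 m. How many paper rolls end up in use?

5

  6 → roll 1 (new)  [load 6/37]
  23 → roll 1  [load 29/37]
  28 → roll 2 (new)  [load 28/37]
  19 → roll 3 (new)  [load 19/37]
  4 → roll 1  [load 33/37]
  5 → roll 2  [load 33/37]
  7 → roll 3  [load 26/37]
  8 → roll 3  [load 34/37]
  19 → roll 4 (new)  [load 19/37]
  6 → roll 4  [load 25/37]
  26 → roll 5 (new)  [load 26/37]
  6 → roll 5  [load 32/37]
5 paper rolls opened.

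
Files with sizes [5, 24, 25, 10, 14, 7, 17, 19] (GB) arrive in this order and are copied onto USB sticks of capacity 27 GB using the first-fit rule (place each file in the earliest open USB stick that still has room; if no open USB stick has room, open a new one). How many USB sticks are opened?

6

  5 → USB stick 1 (new)  [load 5/27]
  24 → USB stick 2 (new)  [load 24/27]
  25 → USB stick 3 (new)  [load 25/27]
  10 → USB stick 1  [load 15/27]
  14 → USB stick 4 (new)  [load 14/27]
  7 → USB stick 1  [load 22/27]
  17 → USB stick 5 (new)  [load 17/27]
  19 → USB stick 6 (new)  [load 19/27]
6 USB sticks opened.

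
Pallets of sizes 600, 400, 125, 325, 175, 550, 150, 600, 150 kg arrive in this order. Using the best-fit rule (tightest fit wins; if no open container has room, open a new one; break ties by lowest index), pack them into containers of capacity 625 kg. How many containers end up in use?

  600 → container 1 (new)  [load 600/625]
  400 → container 2 (new)  [load 400/625]
  125 → container 2  [load 525/625]
  325 → container 3 (new)  [load 325/625]
  175 → container 3  [load 500/625]
  550 → container 4 (new)  [load 550/625]
  150 → container 5 (new)  [load 150/625]
  600 → container 6 (new)  [load 600/625]
  150 → container 5  [load 300/625]
6 containers opened.

6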